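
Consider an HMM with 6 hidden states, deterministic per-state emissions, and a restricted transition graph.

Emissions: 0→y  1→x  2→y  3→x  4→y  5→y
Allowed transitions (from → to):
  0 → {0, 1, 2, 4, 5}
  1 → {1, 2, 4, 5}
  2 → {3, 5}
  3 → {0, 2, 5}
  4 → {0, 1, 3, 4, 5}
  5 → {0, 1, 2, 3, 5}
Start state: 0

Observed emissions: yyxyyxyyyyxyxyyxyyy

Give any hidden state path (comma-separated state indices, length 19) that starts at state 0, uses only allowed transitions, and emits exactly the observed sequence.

0,2,3,0,5,3,2,5,2,5,1,4,1,2,5,3,0,0,5

  [0] y  {0,2,4,5}  => 0  start
  [1] y  {0,2,4,5}  => 2  0->2 ok
  [2] x  {1,3}  => 3  2->3 ok
  [3] y  {0,2,4,5}  => 0  3->0 ok
  [4] y  {0,2,4,5}  => 5  0->5 ok
  [5] x  {1,3}  => 3  5->3 ok
  [6] y  {0,2,4,5}  => 2  3->2 ok
  [7] y  {0,2,4,5}  => 5  2->5 ok
  [8] y  {0,2,4,5}  => 2  5->2 ok
  [9] y  {0,2,4,5}  => 5  2->5 ok
  [10] x  {1,3}  => 1  5->1 ok
  [11] y  {0,2,4,5}  => 4  1->4 ok
  [12] x  {1,3}  => 1  4->1 ok
  [13] y  {0,2,4,5}  => 2  1->2 ok
  [14] y  {0,2,4,5}  => 5  2->5 ok
  [15] x  {1,3}  => 3  5->3 ok
  [16] y  {0,2,4,5}  => 0  3->0 ok
  [17] y  {0,2,4,5}  => 0  0->0 ok
  [18] y  {0,2,4,5}  => 5  0->5 ok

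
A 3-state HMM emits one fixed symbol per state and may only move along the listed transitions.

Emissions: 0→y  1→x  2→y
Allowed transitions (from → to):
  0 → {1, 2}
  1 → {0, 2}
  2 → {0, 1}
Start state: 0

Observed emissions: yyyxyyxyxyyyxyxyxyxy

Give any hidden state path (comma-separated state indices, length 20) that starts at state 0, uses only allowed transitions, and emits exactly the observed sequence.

  [0] y  {0,2}  => 0  start
  [1] y  {0,2}  => 2  0->2 ok
  [2] y  {0,2}  => 0  2->0 ok
  [3] x  {1}  => 1  0->1 ok
  [4] y  {0,2}  => 2  1->2 ok
  [5] y  {0,2}  => 0  2->0 ok
  [6] x  {1}  => 1  0->1 ok
  [7] y  {0,2}  => 2  1->2 ok
  [8] x  {1}  => 1  2->1 ok
  [9] y  {0,2}  => 0  1->0 ok
  [10] y  {0,2}  => 2  0->2 ok
  [11] y  {0,2}  => 0  2->0 ok
  [12] x  {1}  => 1  0->1 ok
  [13] y  {0,2}  => 2  1->2 ok
  [14] x  {1}  => 1  2->1 ok
  [15] y  {0,2}  => 0  1->0 ok
  [16] x  {1}  => 1  0->1 ok
  [17] y  {0,2}  => 0  1->0 ok
  [18] x  {1}  => 1  0->1 ok
  [19] y  {0,2}  => 0  1->0 ok

0,2,0,1,2,0,1,2,1,0,2,0,1,2,1,0,1,0,1,0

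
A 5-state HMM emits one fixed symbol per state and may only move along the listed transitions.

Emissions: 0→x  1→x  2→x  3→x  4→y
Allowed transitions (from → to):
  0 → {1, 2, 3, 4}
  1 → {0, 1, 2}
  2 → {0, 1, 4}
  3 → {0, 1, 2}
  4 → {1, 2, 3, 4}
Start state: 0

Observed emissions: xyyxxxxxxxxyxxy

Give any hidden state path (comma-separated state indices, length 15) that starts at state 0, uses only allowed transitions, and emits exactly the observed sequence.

  pos 0: x in {0,1,2,3}, choose 0; start
  pos 1: y in {4}, choose 4; 0->4 ok
  pos 2: y in {4}, choose 4; 4->4 ok
  pos 3: x in {0,1,2,3}, choose 2; 4->2 ok
  pos 4: x in {0,1,2,3}, choose 0; 2->0 ok
  pos 5: x in {0,1,2,3}, choose 2; 0->2 ok
  pos 6: x in {0,1,2,3}, choose 1; 2->1 ok
  pos 7: x in {0,1,2,3}, choose 1; 1->1 ok
  pos 8: x in {0,1,2,3}, choose 0; 1->0 ok
  pos 9: x in {0,1,2,3}, choose 3; 0->3 ok
  pos 10: x in {0,1,2,3}, choose 2; 3->2 ok
  pos 11: y in {4}, choose 4; 2->4 ok
  pos 12: x in {0,1,2,3}, choose 1; 4->1 ok
  pos 13: x in {0,1,2,3}, choose 0; 1->0 ok
  pos 14: y in {4}, choose 4; 0->4 ok

0,4,4,2,0,2,1,1,0,3,2,4,1,0,4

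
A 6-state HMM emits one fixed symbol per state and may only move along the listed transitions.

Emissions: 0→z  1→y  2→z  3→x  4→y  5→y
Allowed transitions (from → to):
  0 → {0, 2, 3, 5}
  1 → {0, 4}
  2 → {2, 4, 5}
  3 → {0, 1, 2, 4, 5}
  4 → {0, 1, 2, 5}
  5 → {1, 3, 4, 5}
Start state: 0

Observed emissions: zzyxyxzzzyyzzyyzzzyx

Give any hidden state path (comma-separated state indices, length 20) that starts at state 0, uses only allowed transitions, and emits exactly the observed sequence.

  pos 0: z in {0,2}, choose 0; start
  pos 1: z in {0,2}, choose 2; 0->2 ok
  pos 2: y in {1,4,5}, choose 5; 2->5 ok
  pos 3: x in {3}, choose 3; 5->3 ok
  pos 4: y in {1,4,5}, choose 5; 3->5 ok
  pos 5: x in {3}, choose 3; 5->3 ok
  pos 6: z in {0,2}, choose 2; 3->2 ok
  pos 7: z in {0,2}, choose 2; 2->2 ok
  pos 8: z in {0,2}, choose 2; 2->2 ok
  pos 9: y in {1,4,5}, choose 5; 2->5 ok
  pos 10: y in {1,4,5}, choose 4; 5->4 ok
  pos 11: z in {0,2}, choose 2; 4->2 ok
  pos 12: z in {0,2}, choose 2; 2->2 ok
  pos 13: y in {1,4,5}, choose 4; 2->4 ok
  pos 14: y in {1,4,5}, choose 1; 4->1 ok
  pos 15: z in {0,2}, choose 0; 1->0 ok
  pos 16: z in {0,2}, choose 0; 0->0 ok
  pos 17: z in {0,2}, choose 2; 0->2 ok
  pos 18: y in {1,4,5}, choose 5; 2->5 ok
  pos 19: x in {3}, choose 3; 5->3 ok

0,2,5,3,5,3,2,2,2,5,4,2,2,4,1,0,0,2,5,3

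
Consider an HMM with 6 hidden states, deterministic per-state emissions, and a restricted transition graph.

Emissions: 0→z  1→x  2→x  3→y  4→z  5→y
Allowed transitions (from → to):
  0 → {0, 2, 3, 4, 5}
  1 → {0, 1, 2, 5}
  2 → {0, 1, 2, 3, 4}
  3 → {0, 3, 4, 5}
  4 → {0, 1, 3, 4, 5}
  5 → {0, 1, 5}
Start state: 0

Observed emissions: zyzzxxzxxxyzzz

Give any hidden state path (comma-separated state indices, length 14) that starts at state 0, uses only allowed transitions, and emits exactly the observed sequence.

  [0] z  {0,4}  => 0  start
  [1] y  {3,5}  => 3  0->3 ok
  [2] z  {0,4}  => 0  3->0 ok
  [3] z  {0,4}  => 4  0->4 ok
  [4] x  {1,2}  => 1  4->1 ok
  [5] x  {1,2}  => 1  1->1 ok
  [6] z  {0,4}  => 0  1->0 ok
  [7] x  {1,2}  => 2  0->2 ok
  [8] x  {1,2}  => 2  2->2 ok
  [9] x  {1,2}  => 1  2->1 ok
  [10] y  {3,5}  => 5  1->5 ok
  [11] z  {0,4}  => 0  5->0 ok
  [12] z  {0,4}  => 0  0->0 ok
  [13] z  {0,4}  => 0  0->0 ok

0,3,0,4,1,1,0,2,2,1,5,0,0,0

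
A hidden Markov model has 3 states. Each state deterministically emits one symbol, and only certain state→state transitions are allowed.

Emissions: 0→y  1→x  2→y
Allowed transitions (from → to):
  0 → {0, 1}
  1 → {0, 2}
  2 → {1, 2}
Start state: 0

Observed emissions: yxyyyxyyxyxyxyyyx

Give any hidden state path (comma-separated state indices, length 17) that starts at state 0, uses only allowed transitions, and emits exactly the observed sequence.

  t0 'y' -> {0,2}, take 0 (start)
  t1 'x' -> {1}, take 1 (0->1 ok)
  t2 'y' -> {0,2}, take 0 (1->0 ok)
  t3 'y' -> {0,2}, take 0 (0->0 ok)
  t4 'y' -> {0,2}, take 0 (0->0 ok)
  t5 'x' -> {1}, take 1 (0->1 ok)
  t6 'y' -> {0,2}, take 2 (1->2 ok)
  t7 'y' -> {0,2}, take 2 (2->2 ok)
  t8 'x' -> {1}, take 1 (2->1 ok)
  t9 'y' -> {0,2}, take 2 (1->2 ok)
  t10 'x' -> {1}, take 1 (2->1 ok)
  t11 'y' -> {0,2}, take 0 (1->0 ok)
  t12 'x' -> {1}, take 1 (0->1 ok)
  t13 'y' -> {0,2}, take 2 (1->2 ok)
  t14 'y' -> {0,2}, take 2 (2->2 ok)
  t15 'y' -> {0,2}, take 2 (2->2 ok)
  t16 'x' -> {1}, take 1 (2->1 ok)

0,1,0,0,0,1,2,2,1,2,1,0,1,2,2,2,1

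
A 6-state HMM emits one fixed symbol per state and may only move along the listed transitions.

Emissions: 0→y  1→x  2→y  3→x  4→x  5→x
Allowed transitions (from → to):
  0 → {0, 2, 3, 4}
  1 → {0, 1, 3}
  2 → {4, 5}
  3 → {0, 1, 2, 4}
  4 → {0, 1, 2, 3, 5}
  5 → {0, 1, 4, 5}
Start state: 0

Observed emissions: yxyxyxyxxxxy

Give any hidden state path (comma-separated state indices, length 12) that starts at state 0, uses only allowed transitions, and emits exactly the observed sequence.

  0: obs=y cand={0,2} pick 0 [start]
  1: obs=x cand={1,3,4,5} pick 4 [0->4 ok]
  2: obs=y cand={0,2} pick 2 [4->2 ok]
  3: obs=x cand={1,3,4,5} pick 4 [2->4 ok]
  4: obs=y cand={0,2} pick 2 [4->2 ok]
  5: obs=x cand={1,3,4,5} pick 4 [2->4 ok]
  6: obs=y cand={0,2} pick 0 [4->0 ok]
  7: obs=x cand={1,3,4,5} pick 4 [0->4 ok]
  8: obs=x cand={1,3,4,5} pick 5 [4->5 ok]
  9: obs=x cand={1,3,4,5} pick 1 [5->1 ok]
  10: obs=x cand={1,3,4,5} pick 3 [1->3 ok]
  11: obs=y cand={0,2} pick 2 [3->2 ok]

0,4,2,4,2,4,0,4,5,1,3,2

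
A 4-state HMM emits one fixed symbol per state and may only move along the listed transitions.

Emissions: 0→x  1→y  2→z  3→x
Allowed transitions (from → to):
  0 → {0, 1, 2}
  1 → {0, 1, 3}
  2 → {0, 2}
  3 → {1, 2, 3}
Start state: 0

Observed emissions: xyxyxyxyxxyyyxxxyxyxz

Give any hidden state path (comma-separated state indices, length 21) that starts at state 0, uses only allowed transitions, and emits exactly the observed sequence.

0,1,0,1,0,1,0,1,3,3,1,1,1,3,3,3,1,0,1,0,2

  t0 'x' -> {0,3}, take 0 (start)
  t1 'y' -> {1}, take 1 (0->1 ok)
  t2 'x' -> {0,3}, take 0 (1->0 ok)
  t3 'y' -> {1}, take 1 (0->1 ok)
  t4 'x' -> {0,3}, take 0 (1->0 ok)
  t5 'y' -> {1}, take 1 (0->1 ok)
  t6 'x' -> {0,3}, take 0 (1->0 ok)
  t7 'y' -> {1}, take 1 (0->1 ok)
  t8 'x' -> {0,3}, take 3 (1->3 ok)
  t9 'x' -> {0,3}, take 3 (3->3 ok)
  t10 'y' -> {1}, take 1 (3->1 ok)
  t11 'y' -> {1}, take 1 (1->1 ok)
  t12 'y' -> {1}, take 1 (1->1 ok)
  t13 'x' -> {0,3}, take 3 (1->3 ok)
  t14 'x' -> {0,3}, take 3 (3->3 ok)
  t15 'x' -> {0,3}, take 3 (3->3 ok)
  t16 'y' -> {1}, take 1 (3->1 ok)
  t17 'x' -> {0,3}, take 0 (1->0 ok)
  t18 'y' -> {1}, take 1 (0->1 ok)
  t19 'x' -> {0,3}, take 0 (1->0 ok)
  t20 'z' -> {2}, take 2 (0->2 ok)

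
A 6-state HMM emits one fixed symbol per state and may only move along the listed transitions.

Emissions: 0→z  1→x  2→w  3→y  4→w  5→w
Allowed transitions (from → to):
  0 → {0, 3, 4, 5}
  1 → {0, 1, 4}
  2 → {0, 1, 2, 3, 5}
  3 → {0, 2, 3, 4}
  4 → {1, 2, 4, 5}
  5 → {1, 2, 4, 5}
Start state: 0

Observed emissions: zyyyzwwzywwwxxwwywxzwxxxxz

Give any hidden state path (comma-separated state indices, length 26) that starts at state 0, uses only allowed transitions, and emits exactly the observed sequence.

0,3,3,3,0,4,2,0,3,2,5,5,1,1,4,2,3,2,1,0,4,1,1,1,1,0

  [0] z  {0}  => 0  start
  [1] y  {3}  => 3  0->3 ok
  [2] y  {3}  => 3  3->3 ok
  [3] y  {3}  => 3  3->3 ok
  [4] z  {0}  => 0  3->0 ok
  [5] w  {2,4,5}  => 4  0->4 ok
  [6] w  {2,4,5}  => 2  4->2 ok
  [7] z  {0}  => 0  2->0 ok
  [8] y  {3}  => 3  0->3 ok
  [9] w  {2,4,5}  => 2  3->2 ok
  [10] w  {2,4,5}  => 5  2->5 ok
  [11] w  {2,4,5}  => 5  5->5 ok
  [12] x  {1}  => 1  5->1 ok
  [13] x  {1}  => 1  1->1 ok
  [14] w  {2,4,5}  => 4  1->4 ok
  [15] w  {2,4,5}  => 2  4->2 ok
  [16] y  {3}  => 3  2->3 ok
  [17] w  {2,4,5}  => 2  3->2 ok
  [18] x  {1}  => 1  2->1 ok
  [19] z  {0}  => 0  1->0 ok
  [20] w  {2,4,5}  => 4  0->4 ok
  [21] x  {1}  => 1  4->1 ok
  [22] x  {1}  => 1  1->1 ok
  [23] x  {1}  => 1  1->1 ok
  [24] x  {1}  => 1  1->1 ok
  [25] z  {0}  => 0  1->0 ok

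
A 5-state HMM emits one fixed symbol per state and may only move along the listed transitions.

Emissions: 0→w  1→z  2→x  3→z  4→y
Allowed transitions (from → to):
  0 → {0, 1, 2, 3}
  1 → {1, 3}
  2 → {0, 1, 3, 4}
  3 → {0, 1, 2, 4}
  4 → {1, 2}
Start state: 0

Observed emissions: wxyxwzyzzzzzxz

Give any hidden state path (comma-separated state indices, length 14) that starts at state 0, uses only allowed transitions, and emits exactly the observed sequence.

0,2,4,2,0,3,4,1,1,1,1,3,2,1

  pos 0: w in {0}, choose 0; start
  pos 1: x in {2}, choose 2; 0->2 ok
  pos 2: y in {4}, choose 4; 2->4 ok
  pos 3: x in {2}, choose 2; 4->2 ok
  pos 4: w in {0}, choose 0; 2->0 ok
  pos 5: z in {1,3}, choose 3; 0->3 ok
  pos 6: y in {4}, choose 4; 3->4 ok
  pos 7: z in {1,3}, choose 1; 4->1 ok
  pos 8: z in {1,3}, choose 1; 1->1 ok
  pos 9: z in {1,3}, choose 1; 1->1 ok
  pos 10: z in {1,3}, choose 1; 1->1 ok
  pos 11: z in {1,3}, choose 3; 1->3 ok
  pos 12: x in {2}, choose 2; 3->2 ok
  pos 13: z in {1,3}, choose 1; 2->1 ok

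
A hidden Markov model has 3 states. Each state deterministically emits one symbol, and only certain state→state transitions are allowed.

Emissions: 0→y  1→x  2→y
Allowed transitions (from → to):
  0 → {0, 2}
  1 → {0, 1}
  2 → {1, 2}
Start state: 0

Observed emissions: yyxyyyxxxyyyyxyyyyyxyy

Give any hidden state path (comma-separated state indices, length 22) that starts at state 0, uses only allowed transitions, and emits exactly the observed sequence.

0,2,1,0,0,2,1,1,1,0,0,2,2,1,0,0,0,2,2,1,0,0

  0: obs=y cand={0,2} pick 0 [start]
  1: obs=y cand={0,2} pick 2 [0->2 ok]
  2: obs=x cand={1} pick 1 [2->1 ok]
  3: obs=y cand={0,2} pick 0 [1->0 ok]
  4: obs=y cand={0,2} pick 0 [0->0 ok]
  5: obs=y cand={0,2} pick 2 [0->2 ok]
  6: obs=x cand={1} pick 1 [2->1 ok]
  7: obs=x cand={1} pick 1 [1->1 ok]
  8: obs=x cand={1} pick 1 [1->1 ok]
  9: obs=y cand={0,2} pick 0 [1->0 ok]
  10: obs=y cand={0,2} pick 0 [0->0 ok]
  11: obs=y cand={0,2} pick 2 [0->2 ok]
  12: obs=y cand={0,2} pick 2 [2->2 ok]
  13: obs=x cand={1} pick 1 [2->1 ok]
  14: obs=y cand={0,2} pick 0 [1->0 ok]
  15: obs=y cand={0,2} pick 0 [0->0 ok]
  16: obs=y cand={0,2} pick 0 [0->0 ok]
  17: obs=y cand={0,2} pick 2 [0->2 ok]
  18: obs=y cand={0,2} pick 2 [2->2 ok]
  19: obs=x cand={1} pick 1 [2->1 ok]
  20: obs=y cand={0,2} pick 0 [1->0 ok]
  21: obs=y cand={0,2} pick 0 [0->0 ok]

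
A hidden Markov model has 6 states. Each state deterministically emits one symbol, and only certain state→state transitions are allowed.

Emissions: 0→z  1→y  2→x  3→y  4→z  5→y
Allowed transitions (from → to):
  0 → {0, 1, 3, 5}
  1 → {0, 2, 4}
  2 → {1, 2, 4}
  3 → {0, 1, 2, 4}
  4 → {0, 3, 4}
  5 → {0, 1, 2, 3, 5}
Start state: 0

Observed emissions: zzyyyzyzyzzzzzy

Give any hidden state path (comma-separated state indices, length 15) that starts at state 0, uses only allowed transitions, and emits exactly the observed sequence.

  pos 0: z in {0,4}, choose 0; start
  pos 1: z in {0,4}, choose 0; 0->0 ok
  pos 2: y in {1,3,5}, choose 5; 0->5 ok
  pos 3: y in {1,3,5}, choose 5; 5->5 ok
  pos 4: y in {1,3,5}, choose 1; 5->1 ok
  pos 5: z in {0,4}, choose 0; 1->0 ok
  pos 6: y in {1,3,5}, choose 1; 0->1 ok
  pos 7: z in {0,4}, choose 0; 1->0 ok
  pos 8: y in {1,3,5}, choose 1; 0->1 ok
  pos 9: z in {0,4}, choose 4; 1->4 ok
  pos 10: z in {0,4}, choose 4; 4->4 ok
  pos 11: z in {0,4}, choose 0; 4->0 ok
  pos 12: z in {0,4}, choose 0; 0->0 ok
  pos 13: z in {0,4}, choose 0; 0->0 ok
  pos 14: y in {1,3,5}, choose 1; 0->1 ok

0,0,5,5,1,0,1,0,1,4,4,0,0,0,1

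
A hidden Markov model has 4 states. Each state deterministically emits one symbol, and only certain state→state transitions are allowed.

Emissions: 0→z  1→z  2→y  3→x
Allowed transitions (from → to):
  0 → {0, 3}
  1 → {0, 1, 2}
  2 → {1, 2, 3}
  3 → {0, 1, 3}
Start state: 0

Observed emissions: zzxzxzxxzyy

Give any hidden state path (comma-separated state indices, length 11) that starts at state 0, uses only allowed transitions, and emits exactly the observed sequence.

0,0,3,0,3,0,3,3,1,2,2

  t0 'z' -> {0,1}, take 0 (start)
  t1 'z' -> {0,1}, take 0 (0->0 ok)
  t2 'x' -> {3}, take 3 (0->3 ok)
  t3 'z' -> {0,1}, take 0 (3->0 ok)
  t4 'x' -> {3}, take 3 (0->3 ok)
  t5 'z' -> {0,1}, take 0 (3->0 ok)
  t6 'x' -> {3}, take 3 (0->3 ok)
  t7 'x' -> {3}, take 3 (3->3 ok)
  t8 'z' -> {0,1}, take 1 (3->1 ok)
  t9 'y' -> {2}, take 2 (1->2 ok)
  t10 'y' -> {2}, take 2 (2->2 ok)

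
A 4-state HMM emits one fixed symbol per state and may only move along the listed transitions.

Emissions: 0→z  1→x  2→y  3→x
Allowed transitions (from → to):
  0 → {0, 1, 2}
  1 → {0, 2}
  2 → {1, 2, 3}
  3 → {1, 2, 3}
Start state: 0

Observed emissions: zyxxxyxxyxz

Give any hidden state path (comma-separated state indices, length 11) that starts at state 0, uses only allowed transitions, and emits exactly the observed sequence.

0,2,3,3,3,2,3,3,2,1,0

  [0] z  {0}  => 0  start
  [1] y  {2}  => 2  0->2 ok
  [2] x  {1,3}  => 3  2->3 ok
  [3] x  {1,3}  => 3  3->3 ok
  [4] x  {1,3}  => 3  3->3 ok
  [5] y  {2}  => 2  3->2 ok
  [6] x  {1,3}  => 3  2->3 ok
  [7] x  {1,3}  => 3  3->3 ok
  [8] y  {2}  => 2  3->2 ok
  [9] x  {1,3}  => 1  2->1 ok
  [10] z  {0}  => 0  1->0 ok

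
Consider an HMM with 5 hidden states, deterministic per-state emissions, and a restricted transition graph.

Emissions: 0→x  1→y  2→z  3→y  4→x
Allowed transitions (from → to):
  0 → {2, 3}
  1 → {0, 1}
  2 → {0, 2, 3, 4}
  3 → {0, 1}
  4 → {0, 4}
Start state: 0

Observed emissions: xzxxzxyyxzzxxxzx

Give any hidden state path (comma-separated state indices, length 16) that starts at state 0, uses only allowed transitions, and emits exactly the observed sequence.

0,2,4,0,2,0,3,1,0,2,2,4,4,0,2,4

  [0] x  {0,4}  => 0  start
  [1] z  {2}  => 2  0->2 ok
  [2] x  {0,4}  => 4  2->4 ok
  [3] x  {0,4}  => 0  4->0 ok
  [4] z  {2}  => 2  0->2 ok
  [5] x  {0,4}  => 0  2->0 ok
  [6] y  {1,3}  => 3  0->3 ok
  [7] y  {1,3}  => 1  3->1 ok
  [8] x  {0,4}  => 0  1->0 ok
  [9] z  {2}  => 2  0->2 ok
  [10] z  {2}  => 2  2->2 ok
  [11] x  {0,4}  => 4  2->4 ok
  [12] x  {0,4}  => 4  4->4 ok
  [13] x  {0,4}  => 0  4->0 ok
  [14] z  {2}  => 2  0->2 ok
  [15] x  {0,4}  => 4  2->4 ok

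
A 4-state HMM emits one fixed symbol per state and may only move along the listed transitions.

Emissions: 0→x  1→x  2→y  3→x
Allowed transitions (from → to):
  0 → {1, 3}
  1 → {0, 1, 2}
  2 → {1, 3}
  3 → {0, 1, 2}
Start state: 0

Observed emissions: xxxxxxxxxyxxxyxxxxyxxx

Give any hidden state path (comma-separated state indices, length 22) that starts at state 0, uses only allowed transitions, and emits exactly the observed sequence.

  t0 'x' -> {0,1,3}, take 0 (start)
  t1 'x' -> {0,1,3}, take 3 (0->3 ok)
  t2 'x' -> {0,1,3}, take 1 (3->1 ok)
  t3 'x' -> {0,1,3}, take 0 (1->0 ok)
  t4 'x' -> {0,1,3}, take 1 (0->1 ok)
  t5 'x' -> {0,1,3}, take 0 (1->0 ok)
  t6 'x' -> {0,1,3}, take 3 (0->3 ok)
  t7 'x' -> {0,1,3}, take 0 (3->0 ok)
  t8 'x' -> {0,1,3}, take 1 (0->1 ok)
  t9 'y' -> {2}, take 2 (1->2 ok)
  t10 'x' -> {0,1,3}, take 1 (2->1 ok)
  t11 'x' -> {0,1,3}, take 0 (1->0 ok)
  t12 'x' -> {0,1,3}, take 3 (0->3 ok)
  t13 'y' -> {2}, take 2 (3->2 ok)
  t14 'x' -> {0,1,3}, take 3 (2->3 ok)
  t15 'x' -> {0,1,3}, take 1 (3->1 ok)
  t16 'x' -> {0,1,3}, take 1 (1->1 ok)
  t17 'x' -> {0,1,3}, take 1 (1->1 ok)
  t18 'y' -> {2}, take 2 (1->2 ok)
  t19 'x' -> {0,1,3}, take 1 (2->1 ok)
  t20 'x' -> {0,1,3}, take 1 (1->1 ok)
  t21 'x' -> {0,1,3}, take 1 (1->1 ok)

0,3,1,0,1,0,3,0,1,2,1,0,3,2,3,1,1,1,2,1,1,1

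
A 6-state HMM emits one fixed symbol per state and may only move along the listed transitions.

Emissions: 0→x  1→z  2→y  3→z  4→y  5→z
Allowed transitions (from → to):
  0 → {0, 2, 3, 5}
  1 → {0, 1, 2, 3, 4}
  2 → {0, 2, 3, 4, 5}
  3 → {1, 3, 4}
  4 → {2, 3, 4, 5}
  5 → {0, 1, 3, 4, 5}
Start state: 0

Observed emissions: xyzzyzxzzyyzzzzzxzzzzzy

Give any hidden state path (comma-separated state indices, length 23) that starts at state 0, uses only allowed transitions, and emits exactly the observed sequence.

0,2,3,3,4,5,0,3,3,4,2,5,1,1,1,1,0,3,1,1,1,1,4

  [0] x  {0}  => 0  start
  [1] y  {2,4}  => 2  0->2 ok
  [2] z  {1,3,5}  => 3  2->3 ok
  [3] z  {1,3,5}  => 3  3->3 ok
  [4] y  {2,4}  => 4  3->4 ok
  [5] z  {1,3,5}  => 5  4->5 ok
  [6] x  {0}  => 0  5->0 ok
  [7] z  {1,3,5}  => 3  0->3 ok
  [8] z  {1,3,5}  => 3  3->3 ok
  [9] y  {2,4}  => 4  3->4 ok
  [10] y  {2,4}  => 2  4->2 ok
  [11] z  {1,3,5}  => 5  2->5 ok
  [12] z  {1,3,5}  => 1  5->1 ok
  [13] z  {1,3,5}  => 1  1->1 ok
  [14] z  {1,3,5}  => 1  1->1 ok
  [15] z  {1,3,5}  => 1  1->1 ok
  [16] x  {0}  => 0  1->0 ok
  [17] z  {1,3,5}  => 3  0->3 ok
  [18] z  {1,3,5}  => 1  3->1 ok
  [19] z  {1,3,5}  => 1  1->1 ok
  [20] z  {1,3,5}  => 1  1->1 ok
  [21] z  {1,3,5}  => 1  1->1 ok
  [22] y  {2,4}  => 4  1->4 ok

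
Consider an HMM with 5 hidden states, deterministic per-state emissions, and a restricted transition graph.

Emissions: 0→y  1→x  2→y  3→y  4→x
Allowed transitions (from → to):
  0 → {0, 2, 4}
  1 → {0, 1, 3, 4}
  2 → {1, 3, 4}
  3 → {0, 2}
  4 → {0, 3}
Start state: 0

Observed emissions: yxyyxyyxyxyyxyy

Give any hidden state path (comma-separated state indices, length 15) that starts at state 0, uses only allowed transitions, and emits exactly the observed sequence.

  0: obs=y cand={0,2,3} pick 0 [start]
  1: obs=x cand={1,4} pick 4 [0->4 ok]
  2: obs=y cand={0,2,3} pick 3 [4->3 ok]
  3: obs=y cand={0,2,3} pick 2 [3->2 ok]
  4: obs=x cand={1,4} pick 4 [2->4 ok]
  5: obs=y cand={0,2,3} pick 0 [4->0 ok]
  6: obs=y cand={0,2,3} pick 2 [0->2 ok]
  7: obs=x cand={1,4} pick 1 [2->1 ok]
  8: obs=y cand={0,2,3} pick 0 [1->0 ok]
  9: obs=x cand={1,4} pick 4 [0->4 ok]
  10: obs=y cand={0,2,3} pick 0 [4->0 ok]
  11: obs=y cand={0,2,3} pick 2 [0->2 ok]
  12: obs=x cand={1,4} pick 4 [2->4 ok]
  13: obs=y cand={0,2,3} pick 3 [4->3 ok]
  14: obs=y cand={0,2,3} pick 0 [3->0 ok]

0,4,3,2,4,0,2,1,0,4,0,2,4,3,0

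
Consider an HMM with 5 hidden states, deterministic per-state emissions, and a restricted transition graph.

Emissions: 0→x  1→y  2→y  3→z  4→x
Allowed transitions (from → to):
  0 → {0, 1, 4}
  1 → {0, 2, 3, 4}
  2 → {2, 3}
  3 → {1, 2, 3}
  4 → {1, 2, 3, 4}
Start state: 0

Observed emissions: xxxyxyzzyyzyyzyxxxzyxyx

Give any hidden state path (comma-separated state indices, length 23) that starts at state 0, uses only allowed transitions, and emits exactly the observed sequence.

0,0,4,1,4,1,3,3,1,2,3,2,2,3,1,0,4,4,3,1,4,1,4

  0: obs=x cand={0,4} pick 0 [start]
  1: obs=x cand={0,4} pick 0 [0->0 ok]
  2: obs=x cand={0,4} pick 4 [0->4 ok]
  3: obs=y cand={1,2} pick 1 [4->1 ok]
  4: obs=x cand={0,4} pick 4 [1->4 ok]
  5: obs=y cand={1,2} pick 1 [4->1 ok]
  6: obs=z cand={3} pick 3 [1->3 ok]
  7: obs=z cand={3} pick 3 [3->3 ok]
  8: obs=y cand={1,2} pick 1 [3->1 ok]
  9: obs=y cand={1,2} pick 2 [1->2 ok]
  10: obs=z cand={3} pick 3 [2->3 ok]
  11: obs=y cand={1,2} pick 2 [3->2 ok]
  12: obs=y cand={1,2} pick 2 [2->2 ok]
  13: obs=z cand={3} pick 3 [2->3 ok]
  14: obs=y cand={1,2} pick 1 [3->1 ok]
  15: obs=x cand={0,4} pick 0 [1->0 ok]
  16: obs=x cand={0,4} pick 4 [0->4 ok]
  17: obs=x cand={0,4} pick 4 [4->4 ok]
  18: obs=z cand={3} pick 3 [4->3 ok]
  19: obs=y cand={1,2} pick 1 [3->1 ok]
  20: obs=x cand={0,4} pick 4 [1->4 ok]
  21: obs=y cand={1,2} pick 1 [4->1 ok]
  22: obs=x cand={0,4} pick 4 [1->4 ok]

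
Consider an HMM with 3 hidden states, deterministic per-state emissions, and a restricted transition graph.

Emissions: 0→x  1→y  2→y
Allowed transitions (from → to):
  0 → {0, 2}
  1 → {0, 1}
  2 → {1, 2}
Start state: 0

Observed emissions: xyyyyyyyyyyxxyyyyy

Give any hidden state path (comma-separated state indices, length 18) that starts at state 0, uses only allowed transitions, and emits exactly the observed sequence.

  [0] x  {0}  => 0  start
  [1] y  {1,2}  => 2  0->2 ok
  [2] y  {1,2}  => 2  2->2 ok
  [3] y  {1,2}  => 2  2->2 ok
  [4] y  {1,2}  => 2  2->2 ok
  [5] y  {1,2}  => 2  2->2 ok
  [6] y  {1,2}  => 2  2->2 ok
  [7] y  {1,2}  => 1  2->1 ok
  [8] y  {1,2}  => 1  1->1 ok
  [9] y  {1,2}  => 1  1->1 ok
  [10] y  {1,2}  => 1  1->1 ok
  [11] x  {0}  => 0  1->0 ok
  [12] x  {0}  => 0  0->0 ok
  [13] y  {1,2}  => 2  0->2 ok
  [14] y  {1,2}  => 1  2->1 ok
  [15] y  {1,2}  => 1  1->1 ok
  [16] y  {1,2}  => 1  1->1 ok
  [17] y  {1,2}  => 1  1->1 ok

0,2,2,2,2,2,2,1,1,1,1,0,0,2,1,1,1,1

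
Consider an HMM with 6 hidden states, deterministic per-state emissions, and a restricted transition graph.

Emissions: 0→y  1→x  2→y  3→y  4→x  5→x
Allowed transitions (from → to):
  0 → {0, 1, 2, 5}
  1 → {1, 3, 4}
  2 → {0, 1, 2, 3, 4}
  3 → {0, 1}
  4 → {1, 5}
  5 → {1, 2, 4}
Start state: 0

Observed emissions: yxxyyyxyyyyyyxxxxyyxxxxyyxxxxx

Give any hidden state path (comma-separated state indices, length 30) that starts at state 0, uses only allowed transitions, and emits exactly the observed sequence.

  [0] y  {0,2,3}  => 0  start
  [1] x  {1,4,5}  => 5  0->5 ok
  [2] x  {1,4,5}  => 1  5->1 ok
  [3] y  {0,2,3}  => 3  1->3 ok
  [4] y  {0,2,3}  => 0  3->0 ok
  [5] y  {0,2,3}  => 0  0->0 ok
  [6] x  {1,4,5}  => 1  0->1 ok
  [7] y  {0,2,3}  => 3  1->3 ok
  [8] y  {0,2,3}  => 0  3->0 ok
  [9] y  {0,2,3}  => 2  0->2 ok
  [10] y  {0,2,3}  => 0  2->0 ok
  [11] y  {0,2,3}  => 2  0->2 ok
  [12] y  {0,2,3}  => 0  2->0 ok
  [13] x  {1,4,5}  => 5  0->5 ok
  [14] x  {1,4,5}  => 1  5->1 ok
  [15] x  {1,4,5}  => 4  1->4 ok
  [16] x  {1,4,5}  => 5  4->5 ok
  [17] y  {0,2,3}  => 2  5->2 ok
  [18] y  {0,2,3}  => 2  2->2 ok
  [19] x  {1,4,5}  => 1  2->1 ok
  [20] x  {1,4,5}  => 1  1->1 ok
  [21] x  {1,4,5}  => 1  1->1 ok
  [22] x  {1,4,5}  => 1  1->1 ok
  [23] y  {0,2,3}  => 3  1->3 ok
  [24] y  {0,2,3}  => 0  3->0 ok
  [25] x  {1,4,5}  => 1  0->1 ok
  [26] x  {1,4,5}  => 1  1->1 ok
  [27] x  {1,4,5}  => 1  1->1 ok
  [28] x  {1,4,5}  => 4  1->4 ok
  [29] x  {1,4,5}  => 1  4->1 ok

0,5,1,3,0,0,1,3,0,2,0,2,0,5,1,4,5,2,2,1,1,1,1,3,0,1,1,1,4,1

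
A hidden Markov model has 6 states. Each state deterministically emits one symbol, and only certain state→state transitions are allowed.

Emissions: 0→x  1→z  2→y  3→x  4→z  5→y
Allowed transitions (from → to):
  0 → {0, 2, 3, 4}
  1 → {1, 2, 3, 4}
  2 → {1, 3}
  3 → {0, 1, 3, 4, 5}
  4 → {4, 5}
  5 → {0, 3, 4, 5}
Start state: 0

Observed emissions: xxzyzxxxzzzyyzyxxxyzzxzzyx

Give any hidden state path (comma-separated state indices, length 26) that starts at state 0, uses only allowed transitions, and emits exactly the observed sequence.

  t0 'x' -> {0,3}, take 0 (start)
  t1 'x' -> {0,3}, take 3 (0->3 ok)
  t2 'z' -> {1,4}, take 1 (3->1 ok)
  t3 'y' -> {2,5}, take 2 (1->2 ok)
  t4 'z' -> {1,4}, take 1 (2->1 ok)
  t5 'x' -> {0,3}, take 3 (1->3 ok)
  t6 'x' -> {0,3}, take 3 (3->3 ok)
  t7 'x' -> {0,3}, take 0 (3->0 ok)
  t8 'z' -> {1,4}, take 4 (0->4 ok)
  t9 'z' -> {1,4}, take 4 (4->4 ok)
  t10 'z' -> {1,4}, take 4 (4->4 ok)
  t11 'y' -> {2,5}, take 5 (4->5 ok)
  t12 'y' -> {2,5}, take 5 (5->5 ok)
  t13 'z' -> {1,4}, take 4 (5->4 ok)
  t14 'y' -> {2,5}, take 5 (4->5 ok)
  t15 'x' -> {0,3}, take 3 (5->3 ok)
  t16 'x' -> {0,3}, take 0 (3->0 ok)
  t17 'x' -> {0,3}, take 0 (0->0 ok)
  t18 'y' -> {2,5}, take 2 (0->2 ok)
  t19 'z' -> {1,4}, take 1 (2->1 ok)
  t20 'z' -> {1,4}, take 1 (1->1 ok)
  t21 'x' -> {0,3}, take 3 (1->3 ok)
  t22 'z' -> {1,4}, take 1 (3->1 ok)
  t23 'z' -> {1,4}, take 4 (1->4 ok)
  t24 'y' -> {2,5}, take 5 (4->5 ok)
  t25 'x' -> {0,3}, take 0 (5->0 ok)

0,3,1,2,1,3,3,0,4,4,4,5,5,4,5,3,0,0,2,1,1,3,1,4,5,0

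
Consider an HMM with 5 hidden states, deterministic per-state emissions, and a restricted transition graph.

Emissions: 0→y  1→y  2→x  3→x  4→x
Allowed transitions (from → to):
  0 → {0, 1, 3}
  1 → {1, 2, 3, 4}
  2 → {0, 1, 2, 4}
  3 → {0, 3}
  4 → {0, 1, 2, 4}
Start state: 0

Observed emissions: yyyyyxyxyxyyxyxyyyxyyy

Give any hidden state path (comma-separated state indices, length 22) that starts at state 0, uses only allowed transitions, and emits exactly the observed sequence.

  pos 0: y in {0,1}, choose 0; start
  pos 1: y in {0,1}, choose 0; 0->0 ok
  pos 2: y in {0,1}, choose 0; 0->0 ok
  pos 3: y in {0,1}, choose 0; 0->0 ok
  pos 4: y in {0,1}, choose 1; 0->1 ok
  pos 5: x in {2,3,4}, choose 2; 1->2 ok
  pos 6: y in {0,1}, choose 1; 2->1 ok
  pos 7: x in {2,3,4}, choose 4; 1->4 ok
  pos 8: y in {0,1}, choose 1; 4->1 ok
  pos 9: x in {2,3,4}, choose 4; 1->4 ok
  pos 10: y in {0,1}, choose 0; 4->0 ok
  pos 11: y in {0,1}, choose 1; 0->1 ok
  pos 12: x in {2,3,4}, choose 4; 1->4 ok
  pos 13: y in {0,1}, choose 0; 4->0 ok
  pos 14: x in {2,3,4}, choose 3; 0->3 ok
  pos 15: y in {0,1}, choose 0; 3->0 ok
  pos 16: y in {0,1}, choose 1; 0->1 ok
  pos 17: y in {0,1}, choose 1; 1->1 ok
  pos 18: x in {2,3,4}, choose 4; 1->4 ok
  pos 19: y in {0,1}, choose 1; 4->1 ok
  pos 20: y in {0,1}, choose 1; 1->1 ok
  pos 21: y in {0,1}, choose 1; 1->1 ok

0,0,0,0,1,2,1,4,1,4,0,1,4,0,3,0,1,1,4,1,1,1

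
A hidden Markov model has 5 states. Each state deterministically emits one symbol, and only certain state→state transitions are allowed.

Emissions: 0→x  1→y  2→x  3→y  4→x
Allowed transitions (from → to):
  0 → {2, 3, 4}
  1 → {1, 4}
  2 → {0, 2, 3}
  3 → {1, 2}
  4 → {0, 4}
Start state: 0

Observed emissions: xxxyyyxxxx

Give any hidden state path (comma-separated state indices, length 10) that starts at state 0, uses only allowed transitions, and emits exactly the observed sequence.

  0: obs=x cand={0,2,4} pick 0 [start]
  1: obs=x cand={0,2,4} pick 4 [0->4 ok]
  2: obs=x cand={0,2,4} pick 0 [4->0 ok]
  3: obs=y cand={1,3} pick 3 [0->3 ok]
  4: obs=y cand={1,3} pick 1 [3->1 ok]
  5: obs=y cand={1,3} pick 1 [1->1 ok]
  6: obs=x cand={0,2,4} pick 4 [1->4 ok]
  7: obs=x cand={0,2,4} pick 0 [4->0 ok]
  8: obs=x cand={0,2,4} pick 2 [0->2 ok]
  9: obs=x cand={0,2,4} pick 0 [2->0 ok]

0,4,0,3,1,1,4,0,2,0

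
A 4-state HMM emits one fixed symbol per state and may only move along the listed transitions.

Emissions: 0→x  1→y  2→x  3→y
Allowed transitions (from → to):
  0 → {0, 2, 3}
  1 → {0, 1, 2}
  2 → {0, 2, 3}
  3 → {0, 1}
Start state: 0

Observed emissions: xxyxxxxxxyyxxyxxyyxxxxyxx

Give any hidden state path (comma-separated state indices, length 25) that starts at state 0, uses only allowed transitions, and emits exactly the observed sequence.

0,2,3,0,2,0,0,2,0,3,1,0,2,3,0,0,3,1,0,2,2,0,3,0,2

  0: obs=x cand={0,2} pick 0 [start]
  1: obs=x cand={0,2} pick 2 [0->2 ok]
  2: obs=y cand={1,3} pick 3 [2->3 ok]
  3: obs=x cand={0,2} pick 0 [3->0 ok]
  4: obs=x cand={0,2} pick 2 [0->2 ok]
  5: obs=x cand={0,2} pick 0 [2->0 ok]
  6: obs=x cand={0,2} pick 0 [0->0 ok]
  7: obs=x cand={0,2} pick 2 [0->2 ok]
  8: obs=x cand={0,2} pick 0 [2->0 ok]
  9: obs=y cand={1,3} pick 3 [0->3 ok]
  10: obs=y cand={1,3} pick 1 [3->1 ok]
  11: obs=x cand={0,2} pick 0 [1->0 ok]
  12: obs=x cand={0,2} pick 2 [0->2 ok]
  13: obs=y cand={1,3} pick 3 [2->3 ok]
  14: obs=x cand={0,2} pick 0 [3->0 ok]
  15: obs=x cand={0,2} pick 0 [0->0 ok]
  16: obs=y cand={1,3} pick 3 [0->3 ok]
  17: obs=y cand={1,3} pick 1 [3->1 ok]
  18: obs=x cand={0,2} pick 0 [1->0 ok]
  19: obs=x cand={0,2} pick 2 [0->2 ok]
  20: obs=x cand={0,2} pick 2 [2->2 ok]
  21: obs=x cand={0,2} pick 0 [2->0 ok]
  22: obs=y cand={1,3} pick 3 [0->3 ok]
  23: obs=x cand={0,2} pick 0 [3->0 ok]
  24: obs=x cand={0,2} pick 2 [0->2 ok]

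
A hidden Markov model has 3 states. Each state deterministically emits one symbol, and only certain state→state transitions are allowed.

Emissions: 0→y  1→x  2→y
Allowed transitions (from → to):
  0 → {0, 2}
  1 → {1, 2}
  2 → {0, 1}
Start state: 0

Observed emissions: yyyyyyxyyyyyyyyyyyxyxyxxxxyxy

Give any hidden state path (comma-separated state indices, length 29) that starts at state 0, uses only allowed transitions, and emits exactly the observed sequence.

0,0,0,2,0,2,1,2,0,2,0,0,2,0,0,0,0,2,1,2,1,2,1,1,1,1,2,1,2

  [0] y  {0,2}  => 0  start
  [1] y  {0,2}  => 0  0->0 ok
  [2] y  {0,2}  => 0  0->0 ok
  [3] y  {0,2}  => 2  0->2 ok
  [4] y  {0,2}  => 0  2->0 ok
  [5] y  {0,2}  => 2  0->2 ok
  [6] x  {1}  => 1  2->1 ok
  [7] y  {0,2}  => 2  1->2 ok
  [8] y  {0,2}  => 0  2->0 ok
  [9] y  {0,2}  => 2  0->2 ok
  [10] y  {0,2}  => 0  2->0 ok
  [11] y  {0,2}  => 0  0->0 ok
  [12] y  {0,2}  => 2  0->2 ok
  [13] y  {0,2}  => 0  2->0 ok
  [14] y  {0,2}  => 0  0->0 ok
  [15] y  {0,2}  => 0  0->0 ok
  [16] y  {0,2}  => 0  0->0 ok
  [17] y  {0,2}  => 2  0->2 ok
  [18] x  {1}  => 1  2->1 ok
  [19] y  {0,2}  => 2  1->2 ok
  [20] x  {1}  => 1  2->1 ok
  [21] y  {0,2}  => 2  1->2 ok
  [22] x  {1}  => 1  2->1 ok
  [23] x  {1}  => 1  1->1 ok
  [24] x  {1}  => 1  1->1 ok
  [25] x  {1}  => 1  1->1 ok
  [26] y  {0,2}  => 2  1->2 ok
  [27] x  {1}  => 1  2->1 ok
  [28] y  {0,2}  => 2  1->2 ok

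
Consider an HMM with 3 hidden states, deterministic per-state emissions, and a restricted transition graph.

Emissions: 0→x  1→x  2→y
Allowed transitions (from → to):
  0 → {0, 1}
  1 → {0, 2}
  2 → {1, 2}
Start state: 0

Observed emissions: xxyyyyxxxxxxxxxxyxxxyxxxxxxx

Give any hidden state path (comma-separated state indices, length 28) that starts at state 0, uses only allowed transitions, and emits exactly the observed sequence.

0,1,2,2,2,2,1,0,0,0,1,0,1,0,0,1,2,1,0,1,2,1,0,1,0,0,1,0

  0: obs=x cand={0,1} pick 0 [start]
  1: obs=x cand={0,1} pick 1 [0->1 ok]
  2: obs=y cand={2} pick 2 [1->2 ok]
  3: obs=y cand={2} pick 2 [2->2 ok]
  4: obs=y cand={2} pick 2 [2->2 ok]
  5: obs=y cand={2} pick 2 [2->2 ok]
  6: obs=x cand={0,1} pick 1 [2->1 ok]
  7: obs=x cand={0,1} pick 0 [1->0 ok]
  8: obs=x cand={0,1} pick 0 [0->0 ok]
  9: obs=x cand={0,1} pick 0 [0->0 ok]
  10: obs=x cand={0,1} pick 1 [0->1 ok]
  11: obs=x cand={0,1} pick 0 [1->0 ok]
  12: obs=x cand={0,1} pick 1 [0->1 ok]
  13: obs=x cand={0,1} pick 0 [1->0 ok]
  14: obs=x cand={0,1} pick 0 [0->0 ok]
  15: obs=x cand={0,1} pick 1 [0->1 ok]
  16: obs=y cand={2} pick 2 [1->2 ok]
  17: obs=x cand={0,1} pick 1 [2->1 ok]
  18: obs=x cand={0,1} pick 0 [1->0 ok]
  19: obs=x cand={0,1} pick 1 [0->1 ok]
  20: obs=y cand={2} pick 2 [1->2 ok]
  21: obs=x cand={0,1} pick 1 [2->1 ok]
  22: obs=x cand={0,1} pick 0 [1->0 ok]
  23: obs=x cand={0,1} pick 1 [0->1 ok]
  24: obs=x cand={0,1} pick 0 [1->0 ok]
  25: obs=x cand={0,1} pick 0 [0->0 ok]
  26: obs=x cand={0,1} pick 1 [0->1 ok]
  27: obs=x cand={0,1} pick 0 [1->0 ok]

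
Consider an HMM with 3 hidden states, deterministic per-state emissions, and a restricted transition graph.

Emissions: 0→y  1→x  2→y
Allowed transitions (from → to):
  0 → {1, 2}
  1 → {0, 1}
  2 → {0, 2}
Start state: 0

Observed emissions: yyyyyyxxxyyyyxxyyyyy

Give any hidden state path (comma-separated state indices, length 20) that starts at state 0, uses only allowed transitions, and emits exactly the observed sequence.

  [0] y  {0,2}  => 0  start
  [1] y  {0,2}  => 2  0->2 ok
  [2] y  {0,2}  => 0  2->0 ok
  [3] y  {0,2}  => 2  0->2 ok
  [4] y  {0,2}  => 2  2->2 ok
  [5] y  {0,2}  => 0  2->0 ok
  [6] x  {1}  => 1  0->1 ok
  [7] x  {1}  => 1  1->1 ok
  [8] x  {1}  => 1  1->1 ok
  [9] y  {0,2}  => 0  1->0 ok
  [10] y  {0,2}  => 2  0->2 ok
  [11] y  {0,2}  => 2  2->2 ok
  [12] y  {0,2}  => 0  2->0 ok
  [13] x  {1}  => 1  0->1 ok
  [14] x  {1}  => 1  1->1 ok
  [15] y  {0,2}  => 0  1->0 ok
  [16] y  {0,2}  => 2  0->2 ok
  [17] y  {0,2}  => 2  2->2 ok
  [18] y  {0,2}  => 2  2->2 ok
  [19] y  {0,2}  => 2  2->2 ok

0,2,0,2,2,0,1,1,1,0,2,2,0,1,1,0,2,2,2,2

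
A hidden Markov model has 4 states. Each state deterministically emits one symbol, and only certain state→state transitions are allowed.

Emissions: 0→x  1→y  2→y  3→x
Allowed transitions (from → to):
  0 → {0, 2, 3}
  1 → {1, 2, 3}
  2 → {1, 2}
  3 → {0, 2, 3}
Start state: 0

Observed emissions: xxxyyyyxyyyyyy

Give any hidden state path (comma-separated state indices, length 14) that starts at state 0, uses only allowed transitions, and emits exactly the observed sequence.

  pos 0: x in {0,3}, choose 0; start
  pos 1: x in {0,3}, choose 0; 0->0 ok
  pos 2: x in {0,3}, choose 3; 0->3 ok
  pos 3: y in {1,2}, choose 2; 3->2 ok
  pos 4: y in {1,2}, choose 2; 2->2 ok
  pos 5: y in {1,2}, choose 1; 2->1 ok
  pos 6: y in {1,2}, choose 1; 1->1 ok
  pos 7: x in {0,3}, choose 3; 1->3 ok
  pos 8: y in {1,2}, choose 2; 3->2 ok
  pos 9: y in {1,2}, choose 2; 2->2 ok
  pos 10: y in {1,2}, choose 2; 2->2 ok
  pos 11: y in {1,2}, choose 1; 2->1 ok
  pos 12: y in {1,2}, choose 2; 1->2 ok
  pos 13: y in {1,2}, choose 2; 2->2 ok

0,0,3,2,2,1,1,3,2,2,2,1,2,2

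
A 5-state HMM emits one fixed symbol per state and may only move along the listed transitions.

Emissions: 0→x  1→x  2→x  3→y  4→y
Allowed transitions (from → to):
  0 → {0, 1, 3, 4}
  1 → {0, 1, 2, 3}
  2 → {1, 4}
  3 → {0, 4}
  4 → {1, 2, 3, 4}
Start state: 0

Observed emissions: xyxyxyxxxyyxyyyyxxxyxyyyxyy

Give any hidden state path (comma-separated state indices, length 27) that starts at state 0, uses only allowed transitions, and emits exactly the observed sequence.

0,3,0,4,1,3,0,0,0,4,3,0,4,4,4,4,2,1,2,4,2,4,4,4,2,4,3

  0: obs=x cand={0,1,2} pick 0 [start]
  1: obs=y cand={3,4} pick 3 [0->3 ok]
  2: obs=x cand={0,1,2} pick 0 [3->0 ok]
  3: obs=y cand={3,4} pick 4 [0->4 ok]
  4: obs=x cand={0,1,2} pick 1 [4->1 ok]
  5: obs=y cand={3,4} pick 3 [1->3 ok]
  6: obs=x cand={0,1,2} pick 0 [3->0 ok]
  7: obs=x cand={0,1,2} pick 0 [0->0 ok]
  8: obs=x cand={0,1,2} pick 0 [0->0 ok]
  9: obs=y cand={3,4} pick 4 [0->4 ok]
  10: obs=y cand={3,4} pick 3 [4->3 ok]
  11: obs=x cand={0,1,2} pick 0 [3->0 ok]
  12: obs=y cand={3,4} pick 4 [0->4 ok]
  13: obs=y cand={3,4} pick 4 [4->4 ok]
  14: obs=y cand={3,4} pick 4 [4->4 ok]
  15: obs=y cand={3,4} pick 4 [4->4 ok]
  16: obs=x cand={0,1,2} pick 2 [4->2 ok]
  17: obs=x cand={0,1,2} pick 1 [2->1 ok]
  18: obs=x cand={0,1,2} pick 2 [1->2 ok]
  19: obs=y cand={3,4} pick 4 [2->4 ok]
  20: obs=x cand={0,1,2} pick 2 [4->2 ok]
  21: obs=y cand={3,4} pick 4 [2->4 ok]
  22: obs=y cand={3,4} pick 4 [4->4 ok]
  23: obs=y cand={3,4} pick 4 [4->4 ok]
  24: obs=x cand={0,1,2} pick 2 [4->2 ok]
  25: obs=y cand={3,4} pick 4 [2->4 ok]
  26: obs=y cand={3,4} pick 3 [4->3 ok]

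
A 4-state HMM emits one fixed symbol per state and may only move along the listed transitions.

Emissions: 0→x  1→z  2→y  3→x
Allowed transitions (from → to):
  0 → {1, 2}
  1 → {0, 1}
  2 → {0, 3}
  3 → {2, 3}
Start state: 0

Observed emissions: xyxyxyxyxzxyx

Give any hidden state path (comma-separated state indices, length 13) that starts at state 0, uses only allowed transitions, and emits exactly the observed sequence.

  pos 0: x in {0,3}, choose 0; start
  pos 1: y in {2}, choose 2; 0->2 ok
  pos 2: x in {0,3}, choose 0; 2->0 ok
  pos 3: y in {2}, choose 2; 0->2 ok
  pos 4: x in {0,3}, choose 3; 2->3 ok
  pos 5: y in {2}, choose 2; 3->2 ok
  pos 6: x in {0,3}, choose 3; 2->3 ok
  pos 7: y in {2}, choose 2; 3->2 ok
  pos 8: x in {0,3}, choose 0; 2->0 ok
  pos 9: z in {1}, choose 1; 0->1 ok
  pos 10: x in {0,3}, choose 0; 1->0 ok
  pos 11: y in {2}, choose 2; 0->2 ok
  pos 12: x in {0,3}, choose 0; 2->0 ok

0,2,0,2,3,2,3,2,0,1,0,2,0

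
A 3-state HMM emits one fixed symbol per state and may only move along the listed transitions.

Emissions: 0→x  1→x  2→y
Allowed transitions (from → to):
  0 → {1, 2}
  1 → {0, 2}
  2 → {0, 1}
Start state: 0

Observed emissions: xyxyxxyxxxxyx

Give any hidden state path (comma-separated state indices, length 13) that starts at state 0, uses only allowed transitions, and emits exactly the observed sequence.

0,2,0,2,0,1,2,0,1,0,1,2,0

  t0 'x' -> {0,1}, take 0 (start)
  t1 'y' -> {2}, take 2 (0->2 ok)
  t2 'x' -> {0,1}, take 0 (2->0 ok)
  t3 'y' -> {2}, take 2 (0->2 ok)
  t4 'x' -> {0,1}, take 0 (2->0 ok)
  t5 'x' -> {0,1}, take 1 (0->1 ok)
  t6 'y' -> {2}, take 2 (1->2 ok)
  t7 'x' -> {0,1}, take 0 (2->0 ok)
  t8 'x' -> {0,1}, take 1 (0->1 ok)
  t9 'x' -> {0,1}, take 0 (1->0 ok)
  t10 'x' -> {0,1}, take 1 (0->1 ok)
  t11 'y' -> {2}, take 2 (1->2 ok)
  t12 'x' -> {0,1}, take 0 (2->0 ok)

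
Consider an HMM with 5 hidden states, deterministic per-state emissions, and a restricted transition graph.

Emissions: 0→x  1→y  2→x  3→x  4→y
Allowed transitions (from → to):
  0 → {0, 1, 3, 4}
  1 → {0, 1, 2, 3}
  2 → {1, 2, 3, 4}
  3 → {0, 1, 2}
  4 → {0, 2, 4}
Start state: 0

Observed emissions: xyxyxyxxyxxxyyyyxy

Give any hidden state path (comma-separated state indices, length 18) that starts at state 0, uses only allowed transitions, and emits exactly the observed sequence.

0,1,0,1,3,1,2,2,4,0,0,0,1,1,1,1,2,1

  t0 'x' -> {0,2,3}, take 0 (start)
  t1 'y' -> {1,4}, take 1 (0->1 ok)
  t2 'x' -> {0,2,3}, take 0 (1->0 ok)
  t3 'y' -> {1,4}, take 1 (0->1 ok)
  t4 'x' -> {0,2,3}, take 3 (1->3 ok)
  t5 'y' -> {1,4}, take 1 (3->1 ok)
  t6 'x' -> {0,2,3}, take 2 (1->2 ok)
  t7 'x' -> {0,2,3}, take 2 (2->2 ok)
  t8 'y' -> {1,4}, take 4 (2->4 ok)
  t9 'x' -> {0,2,3}, take 0 (4->0 ok)
  t10 'x' -> {0,2,3}, take 0 (0->0 ok)
  t11 'x' -> {0,2,3}, take 0 (0->0 ok)
  t12 'y' -> {1,4}, take 1 (0->1 ok)
  t13 'y' -> {1,4}, take 1 (1->1 ok)
  t14 'y' -> {1,4}, take 1 (1->1 ok)
  t15 'y' -> {1,4}, take 1 (1->1 ok)
  t16 'x' -> {0,2,3}, take 2 (1->2 ok)
  t17 'y' -> {1,4}, take 1 (2->1 ok)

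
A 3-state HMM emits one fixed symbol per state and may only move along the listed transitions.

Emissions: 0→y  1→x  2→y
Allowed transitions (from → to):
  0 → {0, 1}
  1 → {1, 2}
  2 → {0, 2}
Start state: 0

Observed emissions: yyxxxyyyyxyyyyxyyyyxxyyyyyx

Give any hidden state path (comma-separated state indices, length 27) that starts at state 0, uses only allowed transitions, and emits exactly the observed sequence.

0,0,1,1,1,2,2,2,0,1,2,2,2,0,1,2,0,0,0,1,1,2,2,2,2,0,1

  t0 'y' -> {0,2}, take 0 (start)
  t1 'y' -> {0,2}, take 0 (0->0 ok)
  t2 'x' -> {1}, take 1 (0->1 ok)
  t3 'x' -> {1}, take 1 (1->1 ok)
  t4 'x' -> {1}, take 1 (1->1 ok)
  t5 'y' -> {0,2}, take 2 (1->2 ok)
  t6 'y' -> {0,2}, take 2 (2->2 ok)
  t7 'y' -> {0,2}, take 2 (2->2 ok)
  t8 'y' -> {0,2}, take 0 (2->0 ok)
  t9 'x' -> {1}, take 1 (0->1 ok)
  t10 'y' -> {0,2}, take 2 (1->2 ok)
  t11 'y' -> {0,2}, take 2 (2->2 ok)
  t12 'y' -> {0,2}, take 2 (2->2 ok)
  t13 'y' -> {0,2}, take 0 (2->0 ok)
  t14 'x' -> {1}, take 1 (0->1 ok)
  t15 'y' -> {0,2}, take 2 (1->2 ok)
  t16 'y' -> {0,2}, take 0 (2->0 ok)
  t17 'y' -> {0,2}, take 0 (0->0 ok)
  t18 'y' -> {0,2}, take 0 (0->0 ok)
  t19 'x' -> {1}, take 1 (0->1 ok)
  t20 'x' -> {1}, take 1 (1->1 ok)
  t21 'y' -> {0,2}, take 2 (1->2 ok)
  t22 'y' -> {0,2}, take 2 (2->2 ok)
  t23 'y' -> {0,2}, take 2 (2->2 ok)
  t24 'y' -> {0,2}, take 2 (2->2 ok)
  t25 'y' -> {0,2}, take 0 (2->0 ok)
  t26 'x' -> {1}, take 1 (0->1 ok)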